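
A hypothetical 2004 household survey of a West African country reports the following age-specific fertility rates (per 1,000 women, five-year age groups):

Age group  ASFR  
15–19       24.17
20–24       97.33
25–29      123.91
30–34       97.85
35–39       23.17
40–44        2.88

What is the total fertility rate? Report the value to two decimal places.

Sum of ASFRs = 24.17 + 97.33 + 123.91 + 97.85 + 23.17 + 2.88 = 369.31
TFR = 5 × 369.31 / 1000 = 1.84655

1.85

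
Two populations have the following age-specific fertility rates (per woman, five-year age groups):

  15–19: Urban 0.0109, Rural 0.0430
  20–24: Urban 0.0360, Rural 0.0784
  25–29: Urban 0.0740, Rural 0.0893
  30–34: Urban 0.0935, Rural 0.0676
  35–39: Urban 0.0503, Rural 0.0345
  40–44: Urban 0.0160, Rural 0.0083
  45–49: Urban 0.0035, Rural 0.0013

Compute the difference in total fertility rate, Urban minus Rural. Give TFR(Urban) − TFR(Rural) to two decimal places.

-0.19

Urban:
  Sum of ASFRs = 0.0109 + 0.0360 + 0.0740 + 0.0935 + 0.0503 + 0.0160 + 0.0035 = 0.2842
  TFR = 5 × 0.2842 = 1.421
Rural:
  Sum of ASFRs = 0.0430 + 0.0784 + 0.0893 + 0.0676 + 0.0345 + 0.0083 + 0.0013 = 0.3224
  TFR = 5 × 0.3224 = 1.612
Difference = 1.421 − 1.612 = -0.191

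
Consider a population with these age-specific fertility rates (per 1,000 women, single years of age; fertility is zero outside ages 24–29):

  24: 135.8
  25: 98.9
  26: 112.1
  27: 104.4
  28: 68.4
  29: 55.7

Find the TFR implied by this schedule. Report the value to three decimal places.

Sum of ASFRs = 135.8 + 98.9 + 112.1 + 104.4 + 68.4 + 55.7 = 575.3
TFR = 575.3 / 1000 = 0.5753

0.575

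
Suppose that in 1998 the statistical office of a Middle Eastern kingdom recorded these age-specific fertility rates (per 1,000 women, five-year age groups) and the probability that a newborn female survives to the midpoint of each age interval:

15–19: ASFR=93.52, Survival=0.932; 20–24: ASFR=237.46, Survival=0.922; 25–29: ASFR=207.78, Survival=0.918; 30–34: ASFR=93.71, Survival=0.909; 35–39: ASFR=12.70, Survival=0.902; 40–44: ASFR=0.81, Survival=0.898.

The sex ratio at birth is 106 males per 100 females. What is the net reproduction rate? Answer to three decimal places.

Proportion female at birth = 100 / (100 + 106) = 0.48544.
Each age group contributes 5 × ASFR × survival:
  15–19: 5 × 93.52/1000 × 0.932 = 0.43580
  20–24: 5 × 237.46/1000 × 0.922 = 1.09469
  25–29: 5 × 207.78/1000 × 0.918 = 0.95371
  30–34: 5 × 93.71/1000 × 0.909 = 0.42591
  35–39: 5 × 12.70/1000 × 0.902 = 0.05728
  40–44: 5 × 0.81/1000 × 0.898 = 0.00364
Sum = 2.97103
NRR = 0.48544 × 2.97103 = 1.44226
An NRR exceeding 1 indicates intrinsic growth under these rates.

1.442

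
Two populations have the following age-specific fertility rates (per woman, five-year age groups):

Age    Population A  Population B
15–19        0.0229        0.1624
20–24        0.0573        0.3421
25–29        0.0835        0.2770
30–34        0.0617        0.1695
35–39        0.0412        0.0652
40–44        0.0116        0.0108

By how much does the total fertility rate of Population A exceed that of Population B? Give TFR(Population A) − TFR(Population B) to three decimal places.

-3.744

Population A:
  Sum of ASFRs = 0.0229 + 0.0573 + 0.0835 + 0.0617 + 0.0412 + 0.0116 = 0.2782
  TFR = 5 × 0.2782 = 1.391
Population B:
  Sum of ASFRs = 0.1624 + 0.3421 + 0.2770 + 0.1695 + 0.0652 + 0.0108 = 1.0270
  TFR = 5 × 1.0270 = 5.135
Difference = 1.391 − 5.135 = -3.744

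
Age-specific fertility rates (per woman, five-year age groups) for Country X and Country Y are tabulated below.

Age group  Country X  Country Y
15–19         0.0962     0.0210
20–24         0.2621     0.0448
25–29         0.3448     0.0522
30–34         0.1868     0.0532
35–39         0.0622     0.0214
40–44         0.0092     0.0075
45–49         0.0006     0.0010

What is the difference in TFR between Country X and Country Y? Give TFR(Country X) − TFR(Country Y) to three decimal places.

3.804

Country X:
  Sum of ASFRs = 0.0962 + 0.2621 + 0.3448 + 0.1868 + 0.0622 + 0.0092 + 0.0006 = 0.9619
  TFR = 5 × 0.9619 = 4.8095
Country Y:
  Sum of ASFRs = 0.0210 + 0.0448 + 0.0522 + 0.0532 + 0.0214 + 0.0075 + 0.0010 = 0.2011
  TFR = 5 × 0.2011 = 1.0055
Difference = 4.8095 − 1.0055 = 3.804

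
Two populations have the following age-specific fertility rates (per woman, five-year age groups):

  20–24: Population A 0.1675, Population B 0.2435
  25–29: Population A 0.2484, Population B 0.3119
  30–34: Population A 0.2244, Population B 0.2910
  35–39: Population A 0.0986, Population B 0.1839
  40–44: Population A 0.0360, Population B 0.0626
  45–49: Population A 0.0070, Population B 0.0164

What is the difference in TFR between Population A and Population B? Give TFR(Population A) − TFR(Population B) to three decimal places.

Population A:
  Sum of ASFRs = 0.1675 + 0.2484 + 0.2244 + 0.0986 + 0.0360 + 0.0070 = 0.7819
  TFR = 5 × 0.7819 = 3.9095
Population B:
  Sum of ASFRs = 0.2435 + 0.3119 + 0.2910 + 0.1839 + 0.0626 + 0.0164 = 1.1093
  TFR = 5 × 1.1093 = 5.5465
Difference = 3.9095 − 5.5465 = -1.637

-1.637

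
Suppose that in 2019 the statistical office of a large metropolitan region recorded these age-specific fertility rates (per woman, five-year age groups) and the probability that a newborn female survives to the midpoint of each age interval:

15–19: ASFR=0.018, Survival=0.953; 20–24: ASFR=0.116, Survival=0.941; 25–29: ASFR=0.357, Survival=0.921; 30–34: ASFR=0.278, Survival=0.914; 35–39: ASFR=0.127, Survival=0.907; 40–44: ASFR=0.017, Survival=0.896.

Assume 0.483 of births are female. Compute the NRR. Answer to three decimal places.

2.028

Proportion female at birth = 0.483.
Per-age-group product (5 × ASFR × survival probability):
  15–19: 5 × 0.018 × 0.953 = 0.08577
  20–24: 5 × 0.116 × 0.941 = 0.54578
  25–29: 5 × 0.357 × 0.921 = 1.64399
  30–34: 5 × 0.278 × 0.914 = 1.27046
  35–39: 5 × 0.127 × 0.907 = 0.57595
  40–44: 5 × 0.017 × 0.896 = 0.07616
Sum = 4.19811
NRR = 0.483 × 4.19811 = 2.02769
An NRR exceeding 1 indicates intrinsic growth under these rates.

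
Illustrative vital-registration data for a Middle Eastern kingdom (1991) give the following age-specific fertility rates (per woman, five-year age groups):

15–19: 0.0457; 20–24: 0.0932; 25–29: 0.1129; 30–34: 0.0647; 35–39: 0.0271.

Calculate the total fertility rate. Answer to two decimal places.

1.72

Sum of ASFRs = 0.0457 + 0.0932 + 0.1129 + 0.0647 + 0.0271 = 0.3436
TFR = 5 × 0.3436 = 1.718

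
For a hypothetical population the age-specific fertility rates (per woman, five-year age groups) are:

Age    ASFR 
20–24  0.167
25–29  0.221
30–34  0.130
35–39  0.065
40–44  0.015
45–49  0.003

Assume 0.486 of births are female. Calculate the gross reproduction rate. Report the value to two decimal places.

Proportion female at birth = 0.486.
Sum of ASFRs = 0.167 + 0.221 + 0.130 + 0.065 + 0.015 + 0.003 = 0.601
TFR = 5 × 0.601 = 3.005
GRR = 0.486 × 3.005 = 1.46043

1.46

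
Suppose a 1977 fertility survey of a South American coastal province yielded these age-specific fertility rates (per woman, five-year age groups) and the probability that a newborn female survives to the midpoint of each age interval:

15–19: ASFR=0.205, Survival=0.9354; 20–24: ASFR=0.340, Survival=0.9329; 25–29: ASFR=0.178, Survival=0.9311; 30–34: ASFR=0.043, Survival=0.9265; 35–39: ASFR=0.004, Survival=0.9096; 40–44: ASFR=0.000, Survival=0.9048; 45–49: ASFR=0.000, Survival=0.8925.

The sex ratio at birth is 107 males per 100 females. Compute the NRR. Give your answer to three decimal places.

1.735

Proportion female at birth = 100 / (100 + 107) = 0.48309.
Each age group contributes 5 × ASFR × survival:
  15–19: 5 × 0.205 × 0.9354 = 0.95879
  20–24: 5 × 0.340 × 0.9329 = 1.58593
  25–29: 5 × 0.178 × 0.9311 = 0.82868
  30–34: 5 × 0.043 × 0.9265 = 0.19920
  35–39: 5 × 0.004 × 0.9096 = 0.01819
  40–44: 5 × 0.000 × 0.9048 = 0.00000
  45–49: 5 × 0.000 × 0.8925 = 0.00000
Sum = 3.59079
NRR = 0.48309 × 3.59079 = 1.73467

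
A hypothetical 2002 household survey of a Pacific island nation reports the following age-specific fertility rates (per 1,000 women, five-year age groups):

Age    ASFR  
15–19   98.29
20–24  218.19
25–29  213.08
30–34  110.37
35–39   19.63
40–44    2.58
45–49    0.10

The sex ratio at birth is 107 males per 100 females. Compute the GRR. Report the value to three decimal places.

1.600

Proportion female at birth = 100 / (100 + 107) = 0.48309.
Sum of ASFRs = 98.29 + 218.19 + 213.08 + 110.37 + 19.63 + 2.58 + 0.10 = 662.24
TFR = 5 × 662.24 / 1000 = 3.3112
GRR = 0.48309 × 3.3112 = 1.59961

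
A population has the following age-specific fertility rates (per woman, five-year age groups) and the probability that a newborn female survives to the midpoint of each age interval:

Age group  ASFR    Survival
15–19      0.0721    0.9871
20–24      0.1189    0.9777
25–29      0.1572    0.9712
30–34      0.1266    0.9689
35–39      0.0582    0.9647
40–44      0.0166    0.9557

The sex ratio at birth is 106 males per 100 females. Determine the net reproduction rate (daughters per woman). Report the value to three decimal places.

Proportion female at birth = 100 / (100 + 106) = 0.48544.
Each age group contributes 5 × ASFR × survival:
  15–19: 5 × 0.0721 × 0.9871 = 0.35585
  20–24: 5 × 0.1189 × 0.9777 = 0.58124
  25–29: 5 × 0.1572 × 0.9712 = 0.76336
  30–34: 5 × 0.1266 × 0.9689 = 0.61331
  35–39: 5 × 0.0582 × 0.9647 = 0.28073
  40–44: 5 × 0.0166 × 0.9557 = 0.07932
Sum = 2.67381
NRR = 0.48544 × 2.67381 = 1.29797

1.298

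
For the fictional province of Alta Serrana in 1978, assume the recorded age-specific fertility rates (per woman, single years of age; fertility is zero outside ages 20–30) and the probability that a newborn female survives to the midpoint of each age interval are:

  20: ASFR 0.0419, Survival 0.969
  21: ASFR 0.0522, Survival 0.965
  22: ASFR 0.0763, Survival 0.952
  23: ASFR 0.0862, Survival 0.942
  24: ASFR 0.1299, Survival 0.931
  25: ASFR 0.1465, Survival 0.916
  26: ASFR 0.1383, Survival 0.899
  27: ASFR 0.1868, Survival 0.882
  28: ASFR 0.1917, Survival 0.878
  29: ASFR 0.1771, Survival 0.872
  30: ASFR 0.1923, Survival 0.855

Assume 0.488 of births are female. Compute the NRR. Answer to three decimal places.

0.623

Proportion female at birth = 0.488.
Survival-weighted fertility by age (1·fₓ·Sₓ):
  20: 1 × 0.0419 × 0.969 = 0.04060
  21: 1 × 0.0522 × 0.965 = 0.05037
  22: 1 × 0.0763 × 0.952 = 0.07264
  23: 1 × 0.0862 × 0.942 = 0.08120
  24: 1 × 0.1299 × 0.931 = 0.12094
  25: 1 × 0.1465 × 0.916 = 0.13419
  26: 1 × 0.1383 × 0.899 = 0.12433
  27: 1 × 0.1868 × 0.882 = 0.16476
  28: 1 × 0.1917 × 0.878 = 0.16831
  29: 1 × 0.1771 × 0.872 = 0.15443
  30: 1 × 0.1923 × 0.855 = 0.16442
Sum = 1.27619
NRR = 0.488 × 1.27619 = 0.62278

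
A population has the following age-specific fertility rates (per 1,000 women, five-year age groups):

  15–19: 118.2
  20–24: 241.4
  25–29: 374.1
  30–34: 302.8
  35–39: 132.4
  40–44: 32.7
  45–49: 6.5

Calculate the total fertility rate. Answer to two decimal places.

Sum of ASFRs = 118.2 + 241.4 + 374.1 + 302.8 + 132.4 + 32.7 + 6.5 = 1208.1
TFR = 5 × 1208.1 / 1000 = 6.0405

6.04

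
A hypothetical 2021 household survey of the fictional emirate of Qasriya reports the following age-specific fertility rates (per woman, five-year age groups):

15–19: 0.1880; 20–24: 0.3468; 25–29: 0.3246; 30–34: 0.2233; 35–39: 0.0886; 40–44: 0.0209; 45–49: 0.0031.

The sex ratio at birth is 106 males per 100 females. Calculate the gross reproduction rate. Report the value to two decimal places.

2.90

Proportion female at birth = 100 / (100 + 106) = 0.48544.
Sum of ASFRs = 0.1880 + 0.3468 + 0.3246 + 0.2233 + 0.0886 + 0.0209 + 0.0031 = 1.1953
TFR = 5 × 1.1953 = 5.9765
GRR = 0.48544 × 5.9765 = 2.90123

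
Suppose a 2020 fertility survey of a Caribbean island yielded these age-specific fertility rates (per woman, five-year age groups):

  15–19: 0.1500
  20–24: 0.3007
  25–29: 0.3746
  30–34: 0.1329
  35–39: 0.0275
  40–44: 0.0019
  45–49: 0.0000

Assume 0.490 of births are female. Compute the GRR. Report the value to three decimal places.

Proportion female at birth = 0.490.
Sum of ASFRs = 0.1500 + 0.3007 + 0.3746 + 0.1329 + 0.0275 + 0.0019 + 0.0000 = 0.9876
TFR = 5 × 0.9876 = 4.938
GRR = 0.490 × 4.938 = 2.41962

2.420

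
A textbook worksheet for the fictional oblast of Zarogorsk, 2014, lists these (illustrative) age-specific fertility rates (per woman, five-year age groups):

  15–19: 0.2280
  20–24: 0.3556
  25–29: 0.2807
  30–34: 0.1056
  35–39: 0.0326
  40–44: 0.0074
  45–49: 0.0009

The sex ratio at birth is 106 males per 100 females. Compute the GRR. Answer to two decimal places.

Proportion female at birth = 100 / (100 + 106) = 0.48544.
Sum of ASFRs = 0.2280 + 0.3556 + 0.2807 + 0.1056 + 0.0326 + 0.0074 + 0.0009 = 1.0108
TFR = 5 × 1.0108 = 5.054
GRR = 0.48544 × 5.054 = 2.45341

2.45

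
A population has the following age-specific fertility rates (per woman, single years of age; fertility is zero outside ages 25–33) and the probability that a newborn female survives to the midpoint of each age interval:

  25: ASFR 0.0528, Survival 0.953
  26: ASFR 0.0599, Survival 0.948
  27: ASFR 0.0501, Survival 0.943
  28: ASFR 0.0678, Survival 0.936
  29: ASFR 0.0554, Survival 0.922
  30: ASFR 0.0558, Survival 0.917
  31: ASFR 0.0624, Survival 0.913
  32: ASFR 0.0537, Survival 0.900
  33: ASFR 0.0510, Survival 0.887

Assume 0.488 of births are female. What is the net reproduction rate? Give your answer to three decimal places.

Proportion female at birth = 0.488.
Weighting each age-specific rate by interval width and survival:
  25: 1 × 0.0528 × 0.953 = 0.05032
  26: 1 × 0.0599 × 0.948 = 0.05679
  27: 1 × 0.0501 × 0.943 = 0.04724
  28: 1 × 0.0678 × 0.936 = 0.06346
  29: 1 × 0.0554 × 0.922 = 0.05108
  30: 1 × 0.0558 × 0.917 = 0.05117
  31: 1 × 0.0624 × 0.913 = 0.05697
  32: 1 × 0.0537 × 0.900 = 0.04833
  33: 1 × 0.0510 × 0.887 = 0.04524
Sum = 0.47060
NRR = 0.488 × 0.47060 = 0.22965

0.230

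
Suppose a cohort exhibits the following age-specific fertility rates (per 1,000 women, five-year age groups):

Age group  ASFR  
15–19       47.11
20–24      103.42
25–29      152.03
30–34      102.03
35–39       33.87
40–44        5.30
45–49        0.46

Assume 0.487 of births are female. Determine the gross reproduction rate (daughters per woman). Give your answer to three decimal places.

Proportion female at birth = 0.487.
Sum of ASFRs = 47.11 + 103.42 + 152.03 + 102.03 + 33.87 + 5.30 + 0.46 = 444.22
TFR = 5 × 444.22 / 1000 = 2.2211
GRR = 0.487 × 2.2211 = 1.08168

1.082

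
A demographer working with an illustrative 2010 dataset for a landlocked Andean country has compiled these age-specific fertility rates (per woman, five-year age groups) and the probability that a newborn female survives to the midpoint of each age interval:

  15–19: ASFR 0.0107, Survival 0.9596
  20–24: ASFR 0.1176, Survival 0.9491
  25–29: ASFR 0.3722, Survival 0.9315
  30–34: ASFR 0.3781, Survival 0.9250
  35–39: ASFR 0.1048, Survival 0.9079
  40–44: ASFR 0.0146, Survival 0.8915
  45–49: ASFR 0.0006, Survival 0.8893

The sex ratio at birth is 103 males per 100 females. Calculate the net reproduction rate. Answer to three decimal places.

2.283

Proportion female at birth = 100 / (100 + 103) = 0.49261.
Weighting each age-specific rate by interval width and survival:
  15–19: 5 × 0.0107 × 0.9596 = 0.05134
  20–24: 5 × 0.1176 × 0.9491 = 0.55807
  25–29: 5 × 0.3722 × 0.9315 = 1.73352
  30–34: 5 × 0.3781 × 0.9250 = 1.74871
  35–39: 5 × 0.1048 × 0.9079 = 0.47574
  40–44: 5 × 0.0146 × 0.8915 = 0.06508
  45–49: 5 × 0.0006 × 0.8893 = 0.00267
Sum = 4.63513
NRR = 0.49261 × 4.63513 = 2.28331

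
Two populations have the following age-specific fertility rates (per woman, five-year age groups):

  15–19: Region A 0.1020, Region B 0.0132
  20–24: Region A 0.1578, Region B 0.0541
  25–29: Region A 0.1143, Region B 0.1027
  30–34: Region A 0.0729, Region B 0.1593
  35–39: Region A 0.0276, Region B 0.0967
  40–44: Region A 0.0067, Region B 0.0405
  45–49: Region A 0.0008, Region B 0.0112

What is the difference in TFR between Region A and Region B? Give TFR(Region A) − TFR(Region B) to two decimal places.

Region A:
  Sum of ASFRs = 0.1020 + 0.1578 + 0.1143 + 0.0729 + 0.0276 + 0.0067 + 0.0008 = 0.4821
  TFR = 5 × 0.4821 = 2.4105
Region B:
  Sum of ASFRs = 0.0132 + 0.0541 + 0.1027 + 0.1593 + 0.0967 + 0.0405 + 0.0112 = 0.4777
  TFR = 5 × 0.4777 = 2.3885
Difference = 2.4105 − 2.3885 = 0.022

0.02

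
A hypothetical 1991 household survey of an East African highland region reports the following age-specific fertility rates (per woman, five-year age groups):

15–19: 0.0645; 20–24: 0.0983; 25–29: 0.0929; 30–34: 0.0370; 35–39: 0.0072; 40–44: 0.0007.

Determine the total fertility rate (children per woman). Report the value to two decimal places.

Sum of ASFRs = 0.0645 + 0.0983 + 0.0929 + 0.0370 + 0.0072 + 0.0007 = 0.3006
TFR = 5 × 0.3006 = 1.503

1.50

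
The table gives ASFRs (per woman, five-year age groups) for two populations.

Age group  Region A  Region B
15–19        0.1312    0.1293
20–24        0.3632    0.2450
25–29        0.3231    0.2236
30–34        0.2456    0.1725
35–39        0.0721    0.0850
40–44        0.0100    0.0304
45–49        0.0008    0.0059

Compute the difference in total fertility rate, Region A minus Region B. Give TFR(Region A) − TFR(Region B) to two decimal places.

Region A:
  Sum of ASFRs = 0.1312 + 0.3632 + 0.3231 + 0.2456 + 0.0721 + 0.0100 + 0.0008 = 1.1460
  TFR = 5 × 1.1460 = 5.73
Region B:
  Sum of ASFRs = 0.1293 + 0.2450 + 0.2236 + 0.1725 + 0.0850 + 0.0304 + 0.0059 = 0.8917
  TFR = 5 × 0.8917 = 4.4585
Difference = 5.73 − 4.4585 = 1.2715

1.27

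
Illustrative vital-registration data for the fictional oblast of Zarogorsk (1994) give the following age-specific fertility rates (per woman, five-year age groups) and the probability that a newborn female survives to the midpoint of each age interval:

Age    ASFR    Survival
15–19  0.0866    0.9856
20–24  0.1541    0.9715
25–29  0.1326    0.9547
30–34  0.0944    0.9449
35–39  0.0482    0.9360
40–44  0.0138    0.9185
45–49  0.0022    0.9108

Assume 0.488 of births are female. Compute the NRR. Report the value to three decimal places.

Proportion female at birth = 0.488.
Weighting each age-specific rate by interval width and survival:
  15–19: 5 × 0.0866 × 0.9856 = 0.42676
  20–24: 5 × 0.1541 × 0.9715 = 0.74854
  25–29: 5 × 0.1326 × 0.9547 = 0.63297
  30–34: 5 × 0.0944 × 0.9449 = 0.44599
  35–39: 5 × 0.0482 × 0.9360 = 0.22558
  40–44: 5 × 0.0138 × 0.9185 = 0.06338
  45–49: 5 × 0.0022 × 0.9108 = 0.01002
Sum = 2.55324
NRR = 0.488 × 2.55324 = 1.24598
NRR > 1, so each generation more than replaces itself.

1.246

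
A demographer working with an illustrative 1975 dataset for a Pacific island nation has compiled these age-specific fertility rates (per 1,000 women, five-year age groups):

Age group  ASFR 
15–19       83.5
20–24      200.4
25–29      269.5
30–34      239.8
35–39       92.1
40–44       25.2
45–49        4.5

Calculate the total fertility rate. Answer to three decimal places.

Sum of ASFRs = 83.5 + 200.4 + 269.5 + 239.8 + 92.1 + 25.2 + 4.5 = 915.0
TFR = 5 × 915.0 / 1000 = 4.575

4.575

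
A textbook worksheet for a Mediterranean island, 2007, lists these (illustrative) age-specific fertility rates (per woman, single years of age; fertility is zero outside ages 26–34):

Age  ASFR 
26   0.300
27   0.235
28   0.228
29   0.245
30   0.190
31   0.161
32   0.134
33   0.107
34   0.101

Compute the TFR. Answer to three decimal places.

1.701

Sum of ASFRs = 0.300 + 0.235 + 0.228 + 0.245 + 0.190 + 0.161 + 0.134 + 0.107 + 0.101 = 1.701
TFR = 1.701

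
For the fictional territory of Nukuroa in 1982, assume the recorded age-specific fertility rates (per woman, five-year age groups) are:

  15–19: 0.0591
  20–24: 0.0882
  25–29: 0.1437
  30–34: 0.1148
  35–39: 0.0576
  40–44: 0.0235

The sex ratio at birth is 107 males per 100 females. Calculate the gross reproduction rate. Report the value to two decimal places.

Proportion female at birth = 100 / (100 + 107) = 0.48309.
Sum of ASFRs = 0.0591 + 0.0882 + 0.1437 + 0.1148 + 0.0576 + 0.0235 = 0.4869
TFR = 5 × 0.4869 = 2.4345
GRR = 0.48309 × 2.4345 = 1.17608

1.18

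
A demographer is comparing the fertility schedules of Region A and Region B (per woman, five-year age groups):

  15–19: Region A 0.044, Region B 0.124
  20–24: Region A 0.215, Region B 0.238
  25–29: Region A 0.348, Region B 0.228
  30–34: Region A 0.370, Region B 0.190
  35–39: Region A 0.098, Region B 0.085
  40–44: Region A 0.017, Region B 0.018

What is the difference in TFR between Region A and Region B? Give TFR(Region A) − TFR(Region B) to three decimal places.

Region A:
  Sum of ASFRs = 0.044 + 0.215 + 0.348 + 0.370 + 0.098 + 0.017 = 1.092
  TFR = 5 × 1.092 = 5.46
Region B:
  Sum of ASFRs = 0.124 + 0.238 + 0.228 + 0.190 + 0.085 + 0.018 = 0.883
  TFR = 5 × 0.883 = 4.415
Difference = 5.46 − 4.415 = 1.045

1.045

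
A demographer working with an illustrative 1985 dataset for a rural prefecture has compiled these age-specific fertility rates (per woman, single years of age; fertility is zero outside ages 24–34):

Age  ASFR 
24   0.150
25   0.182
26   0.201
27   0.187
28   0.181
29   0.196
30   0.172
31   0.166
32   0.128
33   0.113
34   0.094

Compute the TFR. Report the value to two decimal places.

1.77

Sum of ASFRs = 0.150 + 0.182 + 0.201 + 0.187 + 0.181 + 0.196 + 0.172 + 0.166 + 0.128 + 0.113 + 0.094 = 1.770
TFR = 1.77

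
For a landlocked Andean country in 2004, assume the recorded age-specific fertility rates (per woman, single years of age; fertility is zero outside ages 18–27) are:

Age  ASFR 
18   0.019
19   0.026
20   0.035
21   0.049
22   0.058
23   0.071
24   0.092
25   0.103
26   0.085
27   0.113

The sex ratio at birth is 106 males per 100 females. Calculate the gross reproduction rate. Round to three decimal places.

0.316

Proportion female at birth = 100 / (100 + 106) = 0.48544.
Sum of ASFRs = 0.019 + 0.026 + 0.035 + 0.049 + 0.058 + 0.071 + 0.092 + 0.103 + 0.085 + 0.113 = 0.651
TFR = 0.651
GRR = 0.48544 × 0.651 = 0.31602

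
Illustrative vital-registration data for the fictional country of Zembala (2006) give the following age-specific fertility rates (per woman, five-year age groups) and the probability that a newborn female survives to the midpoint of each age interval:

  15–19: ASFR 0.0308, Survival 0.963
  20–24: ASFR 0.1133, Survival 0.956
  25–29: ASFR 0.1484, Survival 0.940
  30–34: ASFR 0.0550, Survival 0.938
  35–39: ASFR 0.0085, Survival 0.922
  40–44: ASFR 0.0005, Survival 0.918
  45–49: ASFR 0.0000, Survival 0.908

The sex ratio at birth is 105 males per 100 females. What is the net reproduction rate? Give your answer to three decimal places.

0.823

Proportion female at birth = 100 / (100 + 105) = 0.48780.
Survival-weighted fertility by age (5·fₓ·Sₓ):
  15–19: 5 × 0.0308 × 0.963 = 0.14830
  20–24: 5 × 0.1133 × 0.956 = 0.54157
  25–29: 5 × 0.1484 × 0.940 = 0.69748
  30–34: 5 × 0.0550 × 0.938 = 0.25795
  35–39: 5 × 0.0085 × 0.922 = 0.03919
  40–44: 5 × 0.0005 × 0.918 = 0.00230
  45–49: 5 × 0.0000 × 0.908 = 0.00000
Sum = 1.68679
NRR = 0.48780 × 1.68679 = 0.82282
An NRR under 1 implies long-run decline under these rates.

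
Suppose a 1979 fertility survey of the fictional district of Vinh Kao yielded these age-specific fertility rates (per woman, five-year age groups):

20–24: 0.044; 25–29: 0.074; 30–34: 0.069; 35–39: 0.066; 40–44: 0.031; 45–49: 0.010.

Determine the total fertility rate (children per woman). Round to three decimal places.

Sum of ASFRs = 0.044 + 0.074 + 0.069 + 0.066 + 0.031 + 0.010 = 0.294
TFR = 5 × 0.294 = 1.47

1.470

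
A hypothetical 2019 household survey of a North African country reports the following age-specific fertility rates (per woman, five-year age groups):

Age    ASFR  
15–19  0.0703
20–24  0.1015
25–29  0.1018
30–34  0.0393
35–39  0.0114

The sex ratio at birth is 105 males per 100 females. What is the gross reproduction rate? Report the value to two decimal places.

Proportion female at birth = 100 / (100 + 105) = 0.48780.
Sum of ASFRs = 0.0703 + 0.1015 + 0.1018 + 0.0393 + 0.0114 = 0.3243
TFR = 5 × 0.3243 = 1.6215
GRR = 0.48780 × 1.6215 = 0.79097

0.79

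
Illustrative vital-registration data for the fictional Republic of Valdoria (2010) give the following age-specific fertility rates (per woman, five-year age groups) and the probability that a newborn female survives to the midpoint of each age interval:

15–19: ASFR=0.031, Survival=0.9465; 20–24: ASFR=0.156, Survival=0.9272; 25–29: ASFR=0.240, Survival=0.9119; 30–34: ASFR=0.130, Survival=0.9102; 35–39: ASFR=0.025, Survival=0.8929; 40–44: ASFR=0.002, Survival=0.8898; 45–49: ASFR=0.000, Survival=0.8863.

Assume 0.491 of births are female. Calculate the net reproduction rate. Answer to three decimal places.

1.314

Proportion female at birth = 0.491.
Survival-weighted fertility by age (5·fₓ·Sₓ):
  15–19: 5 × 0.031 × 0.9465 = 0.14671
  20–24: 5 × 0.156 × 0.9272 = 0.72322
  25–29: 5 × 0.240 × 0.9119 = 1.09428
  30–34: 5 × 0.130 × 0.9102 = 0.59163
  35–39: 5 × 0.025 × 0.8929 = 0.11161
  40–44: 5 × 0.002 × 0.8898 = 0.00890
  45–49: 5 × 0.000 × 0.8863 = 0.00000
Sum = 2.67635
NRR = 0.491 × 2.67635 = 1.31409
NRR > 1, so each generation more than replaces itself.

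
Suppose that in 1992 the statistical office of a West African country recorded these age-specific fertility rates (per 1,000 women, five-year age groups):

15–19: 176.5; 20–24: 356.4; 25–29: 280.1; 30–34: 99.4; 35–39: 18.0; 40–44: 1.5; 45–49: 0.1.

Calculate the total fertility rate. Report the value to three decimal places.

Sum of ASFRs = 176.5 + 356.4 + 280.1 + 99.4 + 18.0 + 1.5 + 0.1 = 932.0
TFR = 5 × 932.0 / 1000 = 4.66

4.660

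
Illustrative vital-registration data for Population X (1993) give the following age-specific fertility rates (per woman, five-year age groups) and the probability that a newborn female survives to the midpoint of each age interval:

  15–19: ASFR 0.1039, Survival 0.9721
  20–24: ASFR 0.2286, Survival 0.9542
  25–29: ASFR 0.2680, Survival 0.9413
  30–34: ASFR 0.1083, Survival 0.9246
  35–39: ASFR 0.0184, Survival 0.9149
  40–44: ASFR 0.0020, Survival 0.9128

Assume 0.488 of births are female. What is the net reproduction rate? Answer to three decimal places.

Proportion female at birth = 0.488.
Each age group contributes 5 × ASFR × survival:
  15–19: 5 × 0.1039 × 0.9721 = 0.50501
  20–24: 5 × 0.2286 × 0.9542 = 1.09065
  25–29: 5 × 0.2680 × 0.9413 = 1.26134
  30–34: 5 × 0.1083 × 0.9246 = 0.50067
  35–39: 5 × 0.0184 × 0.9149 = 0.08417
  40–44: 5 × 0.0020 × 0.9128 = 0.00913
Sum = 3.45097
NRR = 0.488 × 3.45097 = 1.68407
NRR > 1, so each generation more than replaces itself.

1.684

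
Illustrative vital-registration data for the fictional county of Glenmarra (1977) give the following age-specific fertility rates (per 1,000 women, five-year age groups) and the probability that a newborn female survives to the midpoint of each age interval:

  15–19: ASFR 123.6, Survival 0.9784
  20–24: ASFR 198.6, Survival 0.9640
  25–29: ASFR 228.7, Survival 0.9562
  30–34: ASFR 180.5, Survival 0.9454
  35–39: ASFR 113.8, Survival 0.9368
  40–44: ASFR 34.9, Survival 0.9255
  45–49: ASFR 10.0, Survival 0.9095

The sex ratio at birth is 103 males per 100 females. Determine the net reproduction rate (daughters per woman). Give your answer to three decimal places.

Proportion female at birth = 100 / (100 + 103) = 0.49261.
Each age group contributes 5 × ASFR × survival:
  15–19: 5 × 123.6/1000 × 0.9784 = 0.60465
  20–24: 5 × 198.6/1000 × 0.9640 = 0.95725
  25–29: 5 × 228.7/1000 × 0.9562 = 1.09341
  30–34: 5 × 180.5/1000 × 0.9454 = 0.85322
  35–39: 5 × 113.8/1000 × 0.9368 = 0.53304
  40–44: 5 × 34.9/1000 × 0.9255 = 0.16150
  45–49: 5 × 10.0/1000 × 0.9095 = 0.04548
Sum = 4.24855
NRR = 0.49261 × 4.24855 = 2.09288

2.093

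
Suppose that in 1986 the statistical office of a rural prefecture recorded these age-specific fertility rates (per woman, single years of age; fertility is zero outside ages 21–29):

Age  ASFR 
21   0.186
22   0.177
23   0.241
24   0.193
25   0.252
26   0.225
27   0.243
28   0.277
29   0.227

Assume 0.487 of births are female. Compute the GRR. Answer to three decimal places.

Proportion female at birth = 0.487.
Sum of ASFRs = 0.186 + 0.177 + 0.241 + 0.193 + 0.252 + 0.225 + 0.243 + 0.277 + 0.227 = 2.021
TFR = 2.021
GRR = 0.487 × 2.021 = 0.98423

0.984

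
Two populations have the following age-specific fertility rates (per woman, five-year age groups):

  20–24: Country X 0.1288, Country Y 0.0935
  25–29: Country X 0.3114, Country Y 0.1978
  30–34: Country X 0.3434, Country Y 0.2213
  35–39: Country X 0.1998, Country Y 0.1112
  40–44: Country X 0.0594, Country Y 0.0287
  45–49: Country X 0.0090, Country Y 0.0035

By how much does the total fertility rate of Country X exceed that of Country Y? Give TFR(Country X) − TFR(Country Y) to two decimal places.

Country X:
  Sum of ASFRs = 0.1288 + 0.3114 + 0.3434 + 0.1998 + 0.0594 + 0.0090 = 1.0518
  TFR = 5 × 1.0518 = 5.259
Country Y:
  Sum of ASFRs = 0.0935 + 0.1978 + 0.2213 + 0.1112 + 0.0287 + 0.0035 = 0.6560
  TFR = 5 × 0.6560 = 3.28
Difference = 5.259 − 3.28 = 1.979

1.98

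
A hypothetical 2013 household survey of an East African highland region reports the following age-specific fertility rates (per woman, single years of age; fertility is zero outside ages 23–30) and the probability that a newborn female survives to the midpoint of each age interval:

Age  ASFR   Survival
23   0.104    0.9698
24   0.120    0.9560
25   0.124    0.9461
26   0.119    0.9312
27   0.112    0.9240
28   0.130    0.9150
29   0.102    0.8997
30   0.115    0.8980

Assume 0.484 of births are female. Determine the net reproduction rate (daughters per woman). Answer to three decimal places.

Proportion female at birth = 0.484.
Each age group contributes 1 × ASFR × survival:
  23: 1 × 0.104 × 0.9698 = 0.10086
  24: 1 × 0.120 × 0.9560 = 0.11472
  25: 1 × 0.124 × 0.9461 = 0.11732
  26: 1 × 0.119 × 0.9312 = 0.11081
  27: 1 × 0.112 × 0.9240 = 0.10349
  28: 1 × 0.130 × 0.9150 = 0.11895
  29: 1 × 0.102 × 0.8997 = 0.09177
  30: 1 × 0.115 × 0.8980 = 0.10327
Sum = 0.86119
NRR = 0.484 × 0.86119 = 0.41682
With NRR below 1 the population is below replacement fertility.

0.417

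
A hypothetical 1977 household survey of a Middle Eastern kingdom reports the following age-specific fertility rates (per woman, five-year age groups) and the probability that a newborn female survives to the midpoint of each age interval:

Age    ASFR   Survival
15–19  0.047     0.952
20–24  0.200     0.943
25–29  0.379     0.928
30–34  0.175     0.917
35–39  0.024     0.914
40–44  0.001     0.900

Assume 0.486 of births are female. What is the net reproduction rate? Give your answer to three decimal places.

Proportion female at birth = 0.486.
Per-age-group product (5 × ASFR × survival probability):
  15–19: 5 × 0.047 × 0.952 = 0.22372
  20–24: 5 × 0.200 × 0.943 = 0.94300
  25–29: 5 × 0.379 × 0.928 = 1.75856
  30–34: 5 × 0.175 × 0.917 = 0.80238
  35–39: 5 × 0.024 × 0.914 = 0.10968
  40–44: 5 × 0.001 × 0.900 = 0.00450
Sum = 3.84184
NRR = 0.486 × 3.84184 = 1.86713

1.867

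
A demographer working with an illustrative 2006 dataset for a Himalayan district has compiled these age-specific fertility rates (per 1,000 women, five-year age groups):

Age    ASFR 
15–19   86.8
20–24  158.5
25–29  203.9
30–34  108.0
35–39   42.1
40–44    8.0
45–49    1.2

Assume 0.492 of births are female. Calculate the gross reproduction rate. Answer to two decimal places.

1.50

Proportion female at birth = 0.492.
Sum of ASFRs = 86.8 + 158.5 + 203.9 + 108.0 + 42.1 + 8.0 + 1.2 = 608.5
TFR = 5 × 608.5 / 1000 = 3.0425
GRR = 0.492 × 3.0425 = 1.49691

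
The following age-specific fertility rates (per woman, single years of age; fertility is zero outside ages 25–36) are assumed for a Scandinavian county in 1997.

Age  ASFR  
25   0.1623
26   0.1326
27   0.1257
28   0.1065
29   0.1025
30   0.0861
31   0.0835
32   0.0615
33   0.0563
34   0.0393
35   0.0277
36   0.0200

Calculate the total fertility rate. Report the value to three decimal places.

Sum of ASFRs = 0.1623 + 0.1326 + 0.1257 + 0.1065 + 0.1025 + 0.0861 + 0.0835 + 0.0615 + 0.0563 + 0.0393 + 0.0277 + 0.0200 = 1.0040
TFR = 1.004

1.004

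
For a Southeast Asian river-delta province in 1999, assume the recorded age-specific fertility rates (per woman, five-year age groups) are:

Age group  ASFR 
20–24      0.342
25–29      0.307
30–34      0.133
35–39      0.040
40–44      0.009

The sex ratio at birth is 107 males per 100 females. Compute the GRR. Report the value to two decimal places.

Proportion female at birth = 100 / (100 + 107) = 0.48309.
Sum of ASFRs = 0.342 + 0.307 + 0.133 + 0.040 + 0.009 = 0.831
TFR = 5 × 0.831 = 4.155
GRR = 0.48309 × 4.155 = 2.00724

2.01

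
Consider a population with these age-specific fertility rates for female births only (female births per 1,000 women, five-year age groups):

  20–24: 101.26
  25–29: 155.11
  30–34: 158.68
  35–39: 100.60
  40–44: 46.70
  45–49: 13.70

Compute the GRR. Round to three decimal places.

2.880

Sum of female ASFRs = 101.26 + 155.11 + 158.68 + 100.60 + 46.70 + 13.70 = 576.05
GRR = 5 × 576.05 / 1000 = 2.88025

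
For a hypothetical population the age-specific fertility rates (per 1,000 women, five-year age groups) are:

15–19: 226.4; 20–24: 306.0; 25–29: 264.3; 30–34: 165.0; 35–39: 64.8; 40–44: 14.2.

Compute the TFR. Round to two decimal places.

Sum of ASFRs = 226.4 + 306.0 + 264.3 + 165.0 + 64.8 + 14.2 = 1040.7
TFR = 5 × 1040.7 / 1000 = 5.2035

5.20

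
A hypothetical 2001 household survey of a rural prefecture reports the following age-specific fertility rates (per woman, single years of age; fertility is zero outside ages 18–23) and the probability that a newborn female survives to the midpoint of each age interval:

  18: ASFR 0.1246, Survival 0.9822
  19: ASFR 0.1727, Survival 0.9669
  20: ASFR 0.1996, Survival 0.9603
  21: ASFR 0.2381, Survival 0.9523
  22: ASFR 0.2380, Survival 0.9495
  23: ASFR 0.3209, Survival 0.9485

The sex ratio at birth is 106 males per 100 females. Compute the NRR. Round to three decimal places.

0.601

Proportion female at birth = 100 / (100 + 106) = 0.48544.
Per-age-group product (1 × ASFR × survival probability):
  18: 1 × 0.1246 × 0.9822 = 0.12238
  19: 1 × 0.1727 × 0.9669 = 0.16698
  20: 1 × 0.1996 × 0.9603 = 0.19168
  21: 1 × 0.2381 × 0.9523 = 0.22674
  22: 1 × 0.2380 × 0.9495 = 0.22598
  23: 1 × 0.3209 × 0.9485 = 0.30437
Sum = 1.23813
NRR = 0.48544 × 1.23813 = 0.60104
An NRR under 1 implies long-run decline under these rates.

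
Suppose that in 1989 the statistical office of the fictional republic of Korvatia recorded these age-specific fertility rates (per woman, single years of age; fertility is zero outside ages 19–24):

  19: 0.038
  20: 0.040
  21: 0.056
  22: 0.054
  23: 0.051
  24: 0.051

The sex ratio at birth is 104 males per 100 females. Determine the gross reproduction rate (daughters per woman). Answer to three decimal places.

Proportion female at birth = 100 / (100 + 104) = 0.49020.
Sum of ASFRs = 0.038 + 0.040 + 0.056 + 0.054 + 0.051 + 0.051 = 0.290
TFR = 0.29
GRR = 0.49020 × 0.29 = 0.14216

0.142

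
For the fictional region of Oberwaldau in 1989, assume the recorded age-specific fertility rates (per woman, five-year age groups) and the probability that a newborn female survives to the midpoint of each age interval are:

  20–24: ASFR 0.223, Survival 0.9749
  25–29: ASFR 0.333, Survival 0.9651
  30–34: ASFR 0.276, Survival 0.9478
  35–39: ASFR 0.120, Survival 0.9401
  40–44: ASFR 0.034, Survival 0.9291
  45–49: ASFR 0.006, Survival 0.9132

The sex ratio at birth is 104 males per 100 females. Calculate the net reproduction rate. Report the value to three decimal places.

Proportion female at birth = 100 / (100 + 104) = 0.49020.
Weighting each age-specific rate by interval width and survival:
  20–24: 5 × 0.223 × 0.9749 = 1.08701
  25–29: 5 × 0.333 × 0.9651 = 1.60689
  30–34: 5 × 0.276 × 0.9478 = 1.30796
  35–39: 5 × 0.120 × 0.9401 = 0.56406
  40–44: 5 × 0.034 × 0.9291 = 0.15795
  45–49: 5 × 0.006 × 0.9132 = 0.02740
Sum = 4.75127
NRR = 0.49020 × 4.75127 = 2.32907

2.329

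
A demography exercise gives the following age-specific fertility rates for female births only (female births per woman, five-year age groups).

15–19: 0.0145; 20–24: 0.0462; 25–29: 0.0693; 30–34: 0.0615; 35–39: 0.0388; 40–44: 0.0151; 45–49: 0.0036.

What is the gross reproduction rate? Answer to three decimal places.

1.245

Sum of female ASFRs = 0.0145 + 0.0462 + 0.0693 + 0.0615 + 0.0388 + 0.0151 + 0.0036 = 0.2490
GRR = 5 × 0.2490 = 1.245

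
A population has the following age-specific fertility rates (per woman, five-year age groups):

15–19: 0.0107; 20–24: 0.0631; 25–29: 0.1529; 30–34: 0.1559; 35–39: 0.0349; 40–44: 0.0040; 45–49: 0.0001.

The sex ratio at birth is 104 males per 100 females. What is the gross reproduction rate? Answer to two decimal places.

1.03

Proportion female at birth = 100 / (100 + 104) = 0.49020.
Sum of ASFRs = 0.0107 + 0.0631 + 0.1529 + 0.1559 + 0.0349 + 0.0040 + 0.0001 = 0.4216
TFR = 5 × 0.4216 = 2.108
GRR = 0.49020 × 2.108 = 1.03334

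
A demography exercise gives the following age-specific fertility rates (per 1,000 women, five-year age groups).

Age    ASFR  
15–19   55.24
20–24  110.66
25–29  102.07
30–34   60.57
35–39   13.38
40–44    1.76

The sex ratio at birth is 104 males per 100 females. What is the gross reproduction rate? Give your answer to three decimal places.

0.842

Proportion female at birth = 100 / (100 + 104) = 0.49020.
Sum of ASFRs = 55.24 + 110.66 + 102.07 + 60.57 + 13.38 + 1.76 = 343.68
TFR = 5 × 343.68 / 1000 = 1.7184
GRR = 0.49020 × 1.7184 = 0.84236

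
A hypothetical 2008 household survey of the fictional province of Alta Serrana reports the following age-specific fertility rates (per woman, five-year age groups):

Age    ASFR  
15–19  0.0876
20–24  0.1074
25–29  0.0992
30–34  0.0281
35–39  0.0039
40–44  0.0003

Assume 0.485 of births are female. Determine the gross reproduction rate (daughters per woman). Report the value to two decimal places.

0.79

Proportion female at birth = 0.485.
Sum of ASFRs = 0.0876 + 0.1074 + 0.0992 + 0.0281 + 0.0039 + 0.0003 = 0.3265
TFR = 5 × 0.3265 = 1.6325
GRR = 0.485 × 1.6325 = 0.79176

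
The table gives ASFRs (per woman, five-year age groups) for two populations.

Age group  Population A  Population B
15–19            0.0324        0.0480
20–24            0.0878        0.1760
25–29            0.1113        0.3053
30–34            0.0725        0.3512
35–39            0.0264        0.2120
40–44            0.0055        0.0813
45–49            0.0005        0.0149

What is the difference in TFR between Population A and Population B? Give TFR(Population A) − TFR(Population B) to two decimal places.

-4.26

Population A:
  Sum of ASFRs = 0.0324 + 0.0878 + 0.1113 + 0.0725 + 0.0264 + 0.0055 + 0.0005 = 0.3364
  TFR = 5 × 0.3364 = 1.682
Population B:
  Sum of ASFRs = 0.0480 + 0.1760 + 0.3053 + 0.3512 + 0.2120 + 0.0813 + 0.0149 = 1.1887
  TFR = 5 × 1.1887 = 5.9435
Difference = 1.682 − 5.9435 = -4.2615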